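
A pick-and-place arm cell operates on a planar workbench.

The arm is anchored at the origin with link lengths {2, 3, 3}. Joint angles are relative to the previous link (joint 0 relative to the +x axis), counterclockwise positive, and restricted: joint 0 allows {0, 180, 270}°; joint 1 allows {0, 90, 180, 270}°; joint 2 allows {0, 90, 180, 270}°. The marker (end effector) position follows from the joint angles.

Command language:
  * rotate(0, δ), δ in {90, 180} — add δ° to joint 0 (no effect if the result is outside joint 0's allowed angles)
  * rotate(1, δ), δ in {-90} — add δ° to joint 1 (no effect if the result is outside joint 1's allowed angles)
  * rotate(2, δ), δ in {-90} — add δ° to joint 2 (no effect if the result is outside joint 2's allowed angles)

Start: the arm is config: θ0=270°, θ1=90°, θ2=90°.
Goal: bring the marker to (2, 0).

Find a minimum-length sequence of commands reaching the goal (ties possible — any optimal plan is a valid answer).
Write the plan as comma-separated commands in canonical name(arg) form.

t0: config: θ0=270°, θ1=90°, θ2=90°
1. rotate(2, -90) → config: θ0=270°, θ1=90°, θ2=0°
2. rotate(2, -90) → config: θ0=270°, θ1=90°, θ2=270°
3. rotate(2, -90) → config: θ0=270°, θ1=90°, θ2=180°
4. rotate(0, 90) → config: θ0=0°, θ1=90°, θ2=180°
no 3-step plan works, so 4 is optimal.

rotate(2, -90), rotate(2, -90), rotate(2, -90), rotate(0, 90)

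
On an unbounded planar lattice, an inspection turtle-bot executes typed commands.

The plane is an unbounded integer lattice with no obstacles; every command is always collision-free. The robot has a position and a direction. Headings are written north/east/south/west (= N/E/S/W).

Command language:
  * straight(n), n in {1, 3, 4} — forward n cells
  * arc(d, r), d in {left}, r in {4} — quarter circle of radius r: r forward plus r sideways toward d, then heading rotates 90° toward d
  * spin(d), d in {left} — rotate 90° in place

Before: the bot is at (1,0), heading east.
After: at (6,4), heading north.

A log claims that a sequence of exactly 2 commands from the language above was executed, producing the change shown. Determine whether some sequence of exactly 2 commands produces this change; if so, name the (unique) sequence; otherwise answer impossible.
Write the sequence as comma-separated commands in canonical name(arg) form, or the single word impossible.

straight(1), arc(left, 4)

key: running arc(left, 4) before straight(1) would end elsewhere — order is forced
begin: at (1,0), heading east
t=1 straight(1) ⇒ at (2,0), heading east
t=2 arc(left, 4) ⇒ at (6,4), heading north
all 25 alternatives checked — unique.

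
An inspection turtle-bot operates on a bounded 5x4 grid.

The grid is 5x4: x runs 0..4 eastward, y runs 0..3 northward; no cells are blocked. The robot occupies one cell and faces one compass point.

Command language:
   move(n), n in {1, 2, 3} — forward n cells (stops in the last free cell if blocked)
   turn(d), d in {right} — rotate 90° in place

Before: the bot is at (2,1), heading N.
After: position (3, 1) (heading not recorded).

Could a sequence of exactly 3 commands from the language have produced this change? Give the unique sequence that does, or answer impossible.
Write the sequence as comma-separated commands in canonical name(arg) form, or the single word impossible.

t0: at (2,1), heading N
step 1 (turn(right)): at (2,1), heading E
step 2 (move(1)): at (3,1), heading E
step 3 (turn(right)): at (3,1), heading S
uniquely the one of 64 3-step routes that fits.

turn(right), move(1), turn(right)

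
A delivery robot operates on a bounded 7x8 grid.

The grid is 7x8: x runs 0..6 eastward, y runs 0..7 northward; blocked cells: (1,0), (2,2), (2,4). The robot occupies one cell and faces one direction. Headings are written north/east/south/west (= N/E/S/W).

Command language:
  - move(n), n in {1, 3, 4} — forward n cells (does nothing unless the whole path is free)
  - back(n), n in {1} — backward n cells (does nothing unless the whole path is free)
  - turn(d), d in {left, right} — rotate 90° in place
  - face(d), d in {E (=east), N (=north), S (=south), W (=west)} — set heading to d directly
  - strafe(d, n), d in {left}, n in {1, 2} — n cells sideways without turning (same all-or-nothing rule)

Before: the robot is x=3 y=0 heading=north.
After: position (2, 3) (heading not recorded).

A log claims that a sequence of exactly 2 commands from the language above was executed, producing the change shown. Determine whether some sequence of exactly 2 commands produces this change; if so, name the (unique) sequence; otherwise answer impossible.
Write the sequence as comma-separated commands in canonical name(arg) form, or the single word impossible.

move(3), strafe(left, 1)

key: running strafe(left, 1) before move(3) would end elsewhere — order is forced
begin: x=3 y=0 heading=north
[1] after move(3): x=3 y=3 heading=north
[2] after strafe(left, 1): x=2 y=3 heading=north
uniquely the one of 144 2-step routes that fits.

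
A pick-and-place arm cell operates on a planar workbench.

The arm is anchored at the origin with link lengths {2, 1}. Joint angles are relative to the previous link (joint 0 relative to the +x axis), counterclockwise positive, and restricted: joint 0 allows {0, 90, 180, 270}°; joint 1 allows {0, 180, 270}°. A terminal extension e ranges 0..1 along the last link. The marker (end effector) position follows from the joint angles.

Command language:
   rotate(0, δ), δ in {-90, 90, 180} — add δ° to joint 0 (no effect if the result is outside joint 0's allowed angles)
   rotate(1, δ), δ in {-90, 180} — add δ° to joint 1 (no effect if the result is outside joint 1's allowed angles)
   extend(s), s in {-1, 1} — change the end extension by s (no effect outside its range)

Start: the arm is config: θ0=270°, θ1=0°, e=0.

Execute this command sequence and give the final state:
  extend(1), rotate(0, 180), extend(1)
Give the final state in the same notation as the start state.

begin: config: θ0=270°, θ1=0°, e=0
step 1 (extend(1)): config: θ0=270°, θ1=0°, e=1
step 2 (rotate(0, 180)): config: θ0=90°, θ1=0°, e=1
step 3 (extend(1)): config: θ0=90°, θ1=0°, e=1

config: θ0=90°, θ1=0°, e=1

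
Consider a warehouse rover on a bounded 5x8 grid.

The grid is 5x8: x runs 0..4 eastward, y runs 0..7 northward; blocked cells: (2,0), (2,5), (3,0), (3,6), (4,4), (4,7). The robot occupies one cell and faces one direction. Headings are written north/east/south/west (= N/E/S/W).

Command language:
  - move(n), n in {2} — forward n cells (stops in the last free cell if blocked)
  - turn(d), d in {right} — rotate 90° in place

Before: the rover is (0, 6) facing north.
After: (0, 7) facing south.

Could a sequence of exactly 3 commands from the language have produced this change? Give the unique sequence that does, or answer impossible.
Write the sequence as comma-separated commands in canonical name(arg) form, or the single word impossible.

key: move(2) runs into the grid edge before its full distance
from: (0, 6) facing north
t=1 move(2) ⇒ (0, 7) facing north
t=2 turn(right) ⇒ (0, 7) facing east
t=3 turn(right) ⇒ (0, 7) facing south
all 8 alternatives checked — unique.

move(2), turn(right), turn(right)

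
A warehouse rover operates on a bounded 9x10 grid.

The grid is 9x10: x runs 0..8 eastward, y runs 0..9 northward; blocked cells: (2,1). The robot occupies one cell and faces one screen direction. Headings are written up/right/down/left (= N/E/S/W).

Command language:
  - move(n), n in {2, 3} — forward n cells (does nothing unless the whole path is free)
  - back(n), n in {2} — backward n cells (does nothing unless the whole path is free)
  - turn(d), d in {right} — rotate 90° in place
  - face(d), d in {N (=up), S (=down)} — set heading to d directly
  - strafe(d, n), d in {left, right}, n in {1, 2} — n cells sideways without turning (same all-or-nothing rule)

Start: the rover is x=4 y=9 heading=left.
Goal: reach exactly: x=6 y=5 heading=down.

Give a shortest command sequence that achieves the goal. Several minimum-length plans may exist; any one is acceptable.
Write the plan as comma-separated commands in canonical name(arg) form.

from: x=4 y=9 heading=left
step 1 (back(2)): x=6 y=9 heading=left
step 2 (strafe(left, 1)): x=6 y=8 heading=left
step 3 (face(S)): x=6 y=8 heading=down
step 4 (move(3)): x=6 y=5 heading=down
minimal: 4 command(s), checked below 4.

back(2), strafe(left, 1), face(S), move(3)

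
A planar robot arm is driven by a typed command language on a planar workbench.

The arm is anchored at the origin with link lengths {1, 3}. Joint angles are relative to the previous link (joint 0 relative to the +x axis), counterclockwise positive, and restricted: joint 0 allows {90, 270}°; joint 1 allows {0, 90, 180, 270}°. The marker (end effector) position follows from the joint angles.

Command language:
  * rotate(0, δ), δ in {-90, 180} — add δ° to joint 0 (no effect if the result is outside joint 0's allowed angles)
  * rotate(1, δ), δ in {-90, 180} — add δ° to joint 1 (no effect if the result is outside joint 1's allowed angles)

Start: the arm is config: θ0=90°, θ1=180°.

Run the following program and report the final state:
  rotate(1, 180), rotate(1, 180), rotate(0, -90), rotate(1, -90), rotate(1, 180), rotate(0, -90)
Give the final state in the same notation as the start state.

t0: config: θ0=90°, θ1=180°
[1] after rotate(1, 180): config: θ0=90°, θ1=0°
[2] after rotate(1, 180): config: θ0=90°, θ1=180°
[3] after rotate(0, -90): config: θ0=90°, θ1=180°
[4] after rotate(1, -90): config: θ0=90°, θ1=90°
[5] after rotate(1, 180): config: θ0=90°, θ1=270°
[6] after rotate(0, -90): config: θ0=90°, θ1=270°

config: θ0=90°, θ1=270°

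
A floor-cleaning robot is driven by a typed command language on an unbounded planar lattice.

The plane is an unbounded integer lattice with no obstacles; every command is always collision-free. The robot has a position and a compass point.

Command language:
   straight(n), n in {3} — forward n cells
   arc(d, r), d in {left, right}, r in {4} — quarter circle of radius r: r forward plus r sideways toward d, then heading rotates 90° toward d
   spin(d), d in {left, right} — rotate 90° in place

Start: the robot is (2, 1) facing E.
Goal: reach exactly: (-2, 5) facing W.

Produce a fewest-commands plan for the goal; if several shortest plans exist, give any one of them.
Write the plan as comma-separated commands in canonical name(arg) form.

spin(left), arc(left, 4)

from: (2, 1) facing E
[1] after spin(left): (2, 1) facing N
[2] after arc(left, 4): (-2, 5) facing W
shorter routes all fall short; 2 is best.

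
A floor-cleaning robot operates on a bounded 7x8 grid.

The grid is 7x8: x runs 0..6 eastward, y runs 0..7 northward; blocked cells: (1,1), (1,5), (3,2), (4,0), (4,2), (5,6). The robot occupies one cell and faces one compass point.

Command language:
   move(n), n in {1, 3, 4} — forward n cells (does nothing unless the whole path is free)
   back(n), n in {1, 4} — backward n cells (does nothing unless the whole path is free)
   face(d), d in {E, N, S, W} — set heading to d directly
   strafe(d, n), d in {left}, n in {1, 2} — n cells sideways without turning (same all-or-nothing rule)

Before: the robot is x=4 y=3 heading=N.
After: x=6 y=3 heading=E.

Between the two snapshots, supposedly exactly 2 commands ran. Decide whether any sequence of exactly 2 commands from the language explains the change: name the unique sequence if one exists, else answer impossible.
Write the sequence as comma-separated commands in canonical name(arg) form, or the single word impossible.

no 2-step route produces this change.

impossible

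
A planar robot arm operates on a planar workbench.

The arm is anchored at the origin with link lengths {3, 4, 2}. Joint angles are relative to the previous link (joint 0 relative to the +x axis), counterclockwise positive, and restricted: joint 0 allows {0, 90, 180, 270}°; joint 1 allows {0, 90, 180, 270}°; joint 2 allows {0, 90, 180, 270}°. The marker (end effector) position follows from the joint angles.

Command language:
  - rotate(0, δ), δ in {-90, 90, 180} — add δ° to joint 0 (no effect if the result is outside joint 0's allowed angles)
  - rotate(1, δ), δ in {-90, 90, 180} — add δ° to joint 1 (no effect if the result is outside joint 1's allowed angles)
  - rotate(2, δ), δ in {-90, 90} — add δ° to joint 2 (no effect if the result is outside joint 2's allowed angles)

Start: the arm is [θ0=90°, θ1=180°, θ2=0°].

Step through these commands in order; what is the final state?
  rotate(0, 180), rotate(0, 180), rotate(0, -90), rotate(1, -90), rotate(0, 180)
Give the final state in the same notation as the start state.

[θ0=180°, θ1=90°, θ2=0°]

from: [θ0=90°, θ1=180°, θ2=0°]
t=1 rotate(0, 180) ⇒ [θ0=270°, θ1=180°, θ2=0°]
t=2 rotate(0, 180) ⇒ [θ0=90°, θ1=180°, θ2=0°]
t=3 rotate(0, -90) ⇒ [θ0=0°, θ1=180°, θ2=0°]
t=4 rotate(1, -90) ⇒ [θ0=0°, θ1=90°, θ2=0°]
t=5 rotate(0, 180) ⇒ [θ0=180°, θ1=90°, θ2=0°]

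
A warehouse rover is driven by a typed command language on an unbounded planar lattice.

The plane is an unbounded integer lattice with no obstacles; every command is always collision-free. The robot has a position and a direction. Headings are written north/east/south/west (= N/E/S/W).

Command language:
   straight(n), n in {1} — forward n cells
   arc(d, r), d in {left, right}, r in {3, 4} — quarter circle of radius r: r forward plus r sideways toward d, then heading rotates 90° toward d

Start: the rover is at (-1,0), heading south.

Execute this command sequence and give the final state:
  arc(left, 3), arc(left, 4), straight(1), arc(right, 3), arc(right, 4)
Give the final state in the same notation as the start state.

from: at (-1,0), heading south
[1] after arc(left, 3): at (2,-3), heading east
[2] after arc(left, 4): at (6,1), heading north
[3] after straight(1): at (6,2), heading north
[4] after arc(right, 3): at (9,5), heading east
[5] after arc(right, 4): at (13,1), heading south

at (13,1), heading south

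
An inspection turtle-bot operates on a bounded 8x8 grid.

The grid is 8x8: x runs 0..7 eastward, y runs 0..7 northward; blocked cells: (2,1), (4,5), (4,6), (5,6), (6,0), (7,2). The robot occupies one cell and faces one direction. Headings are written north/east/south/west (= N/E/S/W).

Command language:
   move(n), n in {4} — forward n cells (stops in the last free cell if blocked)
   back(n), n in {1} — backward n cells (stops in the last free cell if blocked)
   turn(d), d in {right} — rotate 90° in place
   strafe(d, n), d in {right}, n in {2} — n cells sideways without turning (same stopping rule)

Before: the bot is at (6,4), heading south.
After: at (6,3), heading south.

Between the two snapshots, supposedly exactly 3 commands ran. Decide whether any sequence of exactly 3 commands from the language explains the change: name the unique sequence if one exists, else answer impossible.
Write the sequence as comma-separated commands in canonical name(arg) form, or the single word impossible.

move(4), back(1), back(1)

key: move(4) is stopped early by the blocked cell at (6,0)
begin: at (6,4), heading south
t=1 move(4) ⇒ at (6,1), heading south
t=2 back(1) ⇒ at (6,2), heading south
t=3 back(1) ⇒ at (6,3), heading south
uniquely the one of 64 3-step routes that fits.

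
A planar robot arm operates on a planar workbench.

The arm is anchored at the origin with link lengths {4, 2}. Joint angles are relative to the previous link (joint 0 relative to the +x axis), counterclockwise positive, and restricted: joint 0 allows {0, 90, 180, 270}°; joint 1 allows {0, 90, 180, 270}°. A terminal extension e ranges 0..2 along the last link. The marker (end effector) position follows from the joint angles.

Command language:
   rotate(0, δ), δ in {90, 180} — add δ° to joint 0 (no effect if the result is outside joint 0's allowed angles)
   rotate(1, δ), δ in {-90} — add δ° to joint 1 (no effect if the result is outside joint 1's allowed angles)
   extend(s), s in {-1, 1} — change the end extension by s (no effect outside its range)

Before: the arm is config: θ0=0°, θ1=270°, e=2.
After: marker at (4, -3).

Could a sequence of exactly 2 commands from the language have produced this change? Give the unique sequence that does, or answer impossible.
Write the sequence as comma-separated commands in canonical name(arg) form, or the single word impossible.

key: order matters: swapping extend(1) and extend(-1) lands elsewhere
initial: config: θ0=0°, θ1=270°, e=2
step 1 (extend(1)): config: θ0=0°, θ1=270°, e=2
step 2 (extend(-1)): config: θ0=0°, θ1=270°, e=1
no other 2-command option fits: unique.

extend(1), extend(-1)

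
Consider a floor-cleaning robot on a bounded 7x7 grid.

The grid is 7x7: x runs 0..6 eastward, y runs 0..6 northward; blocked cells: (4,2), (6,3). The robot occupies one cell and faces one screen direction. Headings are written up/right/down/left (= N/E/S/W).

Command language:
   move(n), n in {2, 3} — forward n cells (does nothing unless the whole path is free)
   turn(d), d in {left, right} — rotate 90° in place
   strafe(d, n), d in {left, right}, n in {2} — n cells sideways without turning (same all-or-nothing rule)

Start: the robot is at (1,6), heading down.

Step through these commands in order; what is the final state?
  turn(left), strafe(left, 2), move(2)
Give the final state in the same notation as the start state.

at (3,6), heading right

start: at (1,6), heading down
1. turn(left) → at (1,6), heading right
2. strafe(left, 2) → at (1,6), heading right
3. move(2) → at (3,6), heading right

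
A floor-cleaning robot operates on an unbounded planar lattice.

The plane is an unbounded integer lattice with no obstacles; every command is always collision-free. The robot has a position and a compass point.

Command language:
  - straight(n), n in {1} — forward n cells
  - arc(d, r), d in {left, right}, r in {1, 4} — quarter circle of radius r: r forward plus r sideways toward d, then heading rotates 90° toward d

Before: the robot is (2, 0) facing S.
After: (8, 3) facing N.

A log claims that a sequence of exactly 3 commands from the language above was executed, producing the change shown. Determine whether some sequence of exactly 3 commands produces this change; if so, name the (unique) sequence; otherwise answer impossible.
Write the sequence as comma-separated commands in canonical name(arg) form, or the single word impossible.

key: cell and facing (now N) both changed — the 3 commands mix motion and turning
from: (2, 0) facing S
1. arc(left, 1) → (3, -1) facing E
2. straight(1) → (4, -1) facing E
3. arc(left, 4) → (8, 3) facing N
all 125 alternatives checked — unique.

arc(left, 1), straight(1), arc(left, 4)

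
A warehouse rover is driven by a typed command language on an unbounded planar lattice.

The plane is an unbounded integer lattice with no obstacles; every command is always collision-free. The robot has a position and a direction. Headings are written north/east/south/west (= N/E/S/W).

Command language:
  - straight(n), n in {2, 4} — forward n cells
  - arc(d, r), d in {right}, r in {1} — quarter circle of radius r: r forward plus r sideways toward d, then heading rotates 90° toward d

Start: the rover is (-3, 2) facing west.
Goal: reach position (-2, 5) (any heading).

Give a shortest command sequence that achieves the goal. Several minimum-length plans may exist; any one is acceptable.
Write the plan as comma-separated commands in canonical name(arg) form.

begin: (-3, 2) facing west
t=1 arc(right, 1) ⇒ (-4, 3) facing north
t=2 straight(2) ⇒ (-4, 5) facing north
t=3 arc(right, 1) ⇒ (-3, 6) facing east
t=4 arc(right, 1) ⇒ (-2, 5) facing south
no 3-step plan works, so 4 is optimal.

arc(right, 1), straight(2), arc(right, 1), arc(right, 1)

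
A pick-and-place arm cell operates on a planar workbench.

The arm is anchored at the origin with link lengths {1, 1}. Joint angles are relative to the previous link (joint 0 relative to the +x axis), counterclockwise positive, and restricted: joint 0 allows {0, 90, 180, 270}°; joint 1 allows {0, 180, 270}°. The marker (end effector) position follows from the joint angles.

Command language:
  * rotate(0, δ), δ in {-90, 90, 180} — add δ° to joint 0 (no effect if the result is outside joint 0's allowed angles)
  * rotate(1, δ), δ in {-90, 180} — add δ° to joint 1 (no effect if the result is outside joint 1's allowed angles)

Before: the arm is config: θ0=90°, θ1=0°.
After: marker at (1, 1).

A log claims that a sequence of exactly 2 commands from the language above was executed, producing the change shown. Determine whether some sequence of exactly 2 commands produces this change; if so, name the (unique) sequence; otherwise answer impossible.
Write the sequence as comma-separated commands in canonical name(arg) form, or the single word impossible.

key: order matters: swapping rotate(1, -90) and rotate(1, 180) lands elsewhere
begin: config: θ0=90°, θ1=0°
1. rotate(1, -90) → config: θ0=90°, θ1=270°
2. rotate(1, 180) → config: θ0=90°, θ1=270°
no other 2-command option fits: unique.

rotate(1, -90), rotate(1, 180)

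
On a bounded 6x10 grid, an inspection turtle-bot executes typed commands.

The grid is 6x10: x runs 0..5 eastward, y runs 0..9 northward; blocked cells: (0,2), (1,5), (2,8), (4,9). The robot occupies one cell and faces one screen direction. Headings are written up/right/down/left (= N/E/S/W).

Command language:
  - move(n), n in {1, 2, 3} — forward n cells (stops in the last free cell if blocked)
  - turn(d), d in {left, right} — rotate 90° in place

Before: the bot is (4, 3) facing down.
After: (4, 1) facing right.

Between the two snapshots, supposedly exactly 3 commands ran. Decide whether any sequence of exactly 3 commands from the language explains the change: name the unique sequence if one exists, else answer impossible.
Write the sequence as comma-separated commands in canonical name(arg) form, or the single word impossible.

key: cell and facing (now E) both changed — the 3 commands mix motion and turning
from: (4, 3) facing down
1. move(1) → (4, 2) facing down
2. move(1) → (4, 1) facing down
3. turn(left) → (4, 1) facing right
no other 3-command option fits: unique.

move(1), move(1), turn(left)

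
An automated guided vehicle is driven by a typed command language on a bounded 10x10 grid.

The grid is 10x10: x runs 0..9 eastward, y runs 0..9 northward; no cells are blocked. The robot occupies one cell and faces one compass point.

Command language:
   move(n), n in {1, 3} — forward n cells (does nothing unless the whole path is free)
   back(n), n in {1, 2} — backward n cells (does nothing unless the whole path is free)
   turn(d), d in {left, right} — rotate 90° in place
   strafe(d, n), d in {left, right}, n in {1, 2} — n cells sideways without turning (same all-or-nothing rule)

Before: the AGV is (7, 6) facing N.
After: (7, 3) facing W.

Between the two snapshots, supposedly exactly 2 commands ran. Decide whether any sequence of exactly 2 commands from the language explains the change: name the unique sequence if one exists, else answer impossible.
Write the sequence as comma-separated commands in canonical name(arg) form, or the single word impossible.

every 2-command combo misses the target.

impossible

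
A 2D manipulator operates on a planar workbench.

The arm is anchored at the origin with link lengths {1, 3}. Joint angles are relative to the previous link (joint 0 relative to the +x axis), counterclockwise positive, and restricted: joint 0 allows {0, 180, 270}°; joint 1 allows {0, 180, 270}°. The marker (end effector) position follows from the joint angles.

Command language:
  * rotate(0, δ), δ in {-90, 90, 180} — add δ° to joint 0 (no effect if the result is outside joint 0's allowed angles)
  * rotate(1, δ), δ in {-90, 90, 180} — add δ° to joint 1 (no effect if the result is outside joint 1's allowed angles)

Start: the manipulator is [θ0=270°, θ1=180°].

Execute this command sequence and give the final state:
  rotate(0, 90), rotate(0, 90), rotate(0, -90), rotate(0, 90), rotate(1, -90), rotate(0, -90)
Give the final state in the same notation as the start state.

[θ0=270°, θ1=180°]

initial: [θ0=270°, θ1=180°]
t=1 rotate(0, 90) ⇒ [θ0=0°, θ1=180°]
t=2 rotate(0, 90) ⇒ [θ0=0°, θ1=180°]
t=3 rotate(0, -90) ⇒ [θ0=270°, θ1=180°]
t=4 rotate(0, 90) ⇒ [θ0=0°, θ1=180°]
t=5 rotate(1, -90) ⇒ [θ0=0°, θ1=180°]
t=6 rotate(0, -90) ⇒ [θ0=270°, θ1=180°]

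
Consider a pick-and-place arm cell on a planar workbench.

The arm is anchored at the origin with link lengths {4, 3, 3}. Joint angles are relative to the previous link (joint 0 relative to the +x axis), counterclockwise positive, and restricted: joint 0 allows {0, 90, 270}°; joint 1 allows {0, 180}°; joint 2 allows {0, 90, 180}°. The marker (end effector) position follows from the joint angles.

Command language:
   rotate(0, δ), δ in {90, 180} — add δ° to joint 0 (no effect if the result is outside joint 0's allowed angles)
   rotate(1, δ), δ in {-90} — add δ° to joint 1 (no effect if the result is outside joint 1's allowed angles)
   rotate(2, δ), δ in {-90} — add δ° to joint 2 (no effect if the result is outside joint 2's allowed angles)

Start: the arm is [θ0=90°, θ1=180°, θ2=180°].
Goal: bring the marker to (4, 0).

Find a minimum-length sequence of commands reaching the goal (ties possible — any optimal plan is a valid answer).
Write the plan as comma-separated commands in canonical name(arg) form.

rotate(0, 180), rotate(0, 90)

initial: [θ0=90°, θ1=180°, θ2=180°]
t=1 rotate(0, 180) ⇒ [θ0=270°, θ1=180°, θ2=180°]
t=2 rotate(0, 90) ⇒ [θ0=0°, θ1=180°, θ2=180°]
minimal: 2 command(s), checked below 2.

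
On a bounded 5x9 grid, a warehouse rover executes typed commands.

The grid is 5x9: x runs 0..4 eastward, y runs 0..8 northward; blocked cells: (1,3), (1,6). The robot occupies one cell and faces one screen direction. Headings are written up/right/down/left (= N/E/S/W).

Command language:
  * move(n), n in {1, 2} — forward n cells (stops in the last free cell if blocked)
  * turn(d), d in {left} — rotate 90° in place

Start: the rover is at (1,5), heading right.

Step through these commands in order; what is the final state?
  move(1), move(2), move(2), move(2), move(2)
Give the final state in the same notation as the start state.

at (4,5), heading right

t0: at (1,5), heading right
1. move(1) → at (2,5), heading right
2. move(2) → at (4,5), heading right
3. move(2) → at (4,5), heading right
4. move(2) → at (4,5), heading right
5. move(2) → at (4,5), heading right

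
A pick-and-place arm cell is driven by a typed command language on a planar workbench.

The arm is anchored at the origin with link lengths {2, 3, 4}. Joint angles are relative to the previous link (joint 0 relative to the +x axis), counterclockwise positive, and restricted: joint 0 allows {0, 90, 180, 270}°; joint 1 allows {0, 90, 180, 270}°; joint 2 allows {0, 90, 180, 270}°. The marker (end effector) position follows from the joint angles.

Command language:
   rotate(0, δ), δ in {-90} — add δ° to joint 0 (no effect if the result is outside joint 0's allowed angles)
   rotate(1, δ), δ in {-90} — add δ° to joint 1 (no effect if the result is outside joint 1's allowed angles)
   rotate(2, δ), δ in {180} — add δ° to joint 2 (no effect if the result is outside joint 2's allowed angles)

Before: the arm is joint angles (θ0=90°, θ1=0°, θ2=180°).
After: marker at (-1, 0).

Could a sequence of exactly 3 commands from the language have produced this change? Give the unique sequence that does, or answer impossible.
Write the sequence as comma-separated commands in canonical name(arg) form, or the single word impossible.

from: joint angles (θ0=90°, θ1=0°, θ2=180°)
t=1 rotate(0, -90) ⇒ joint angles (θ0=0°, θ1=0°, θ2=180°)
t=2 rotate(0, -90) ⇒ joint angles (θ0=270°, θ1=0°, θ2=180°)
t=3 rotate(0, -90) ⇒ joint angles (θ0=180°, θ1=0°, θ2=180°)
no rival 3-sequence matches.

rotate(0, -90), rotate(0, -90), rotate(0, -90)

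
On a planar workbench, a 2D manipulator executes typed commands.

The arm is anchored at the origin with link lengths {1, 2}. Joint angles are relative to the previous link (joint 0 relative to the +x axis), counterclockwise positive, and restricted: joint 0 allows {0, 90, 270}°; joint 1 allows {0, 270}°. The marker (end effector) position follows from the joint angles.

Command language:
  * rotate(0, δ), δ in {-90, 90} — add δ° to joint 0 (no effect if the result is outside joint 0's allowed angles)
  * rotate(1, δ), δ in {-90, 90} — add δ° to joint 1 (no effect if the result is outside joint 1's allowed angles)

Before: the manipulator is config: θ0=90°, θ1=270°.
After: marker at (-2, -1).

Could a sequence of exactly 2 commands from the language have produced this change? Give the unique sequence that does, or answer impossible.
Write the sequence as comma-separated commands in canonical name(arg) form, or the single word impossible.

rotate(0, -90), rotate(0, -90)

initial: config: θ0=90°, θ1=270°
[1] after rotate(0, -90): config: θ0=0°, θ1=270°
[2] after rotate(0, -90): config: θ0=270°, θ1=270°
no rival 2-sequence matches.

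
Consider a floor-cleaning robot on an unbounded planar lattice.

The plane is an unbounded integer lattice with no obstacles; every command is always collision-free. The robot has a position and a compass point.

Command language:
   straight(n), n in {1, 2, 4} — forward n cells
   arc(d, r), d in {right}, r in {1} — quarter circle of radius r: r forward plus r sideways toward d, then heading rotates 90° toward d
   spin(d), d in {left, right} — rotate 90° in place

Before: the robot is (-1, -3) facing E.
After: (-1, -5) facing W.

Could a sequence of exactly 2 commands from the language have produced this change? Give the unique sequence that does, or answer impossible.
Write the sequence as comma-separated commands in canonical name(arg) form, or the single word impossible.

key: cell and facing (now W) both changed — the 2 commands mix motion and turning
t0: (-1, -3) facing E
step 1 (arc(right, 1)): (0, -4) facing S
step 2 (arc(right, 1)): (-1, -5) facing W
no rival 2-sequence matches.

arc(right, 1), arc(right, 1)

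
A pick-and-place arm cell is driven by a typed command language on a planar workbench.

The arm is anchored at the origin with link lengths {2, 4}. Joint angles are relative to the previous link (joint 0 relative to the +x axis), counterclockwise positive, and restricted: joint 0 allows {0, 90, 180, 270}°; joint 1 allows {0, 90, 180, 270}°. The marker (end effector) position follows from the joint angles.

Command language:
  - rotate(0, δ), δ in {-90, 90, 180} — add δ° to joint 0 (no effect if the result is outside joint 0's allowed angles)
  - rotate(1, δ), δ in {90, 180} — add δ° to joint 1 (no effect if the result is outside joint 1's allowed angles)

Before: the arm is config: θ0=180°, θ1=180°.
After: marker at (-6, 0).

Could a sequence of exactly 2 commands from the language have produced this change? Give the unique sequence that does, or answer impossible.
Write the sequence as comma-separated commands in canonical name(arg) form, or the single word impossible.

rotate(1, 90), rotate(1, 90)

t0: config: θ0=180°, θ1=180°
[1] after rotate(1, 90): config: θ0=180°, θ1=270°
[2] after rotate(1, 90): config: θ0=180°, θ1=0°
all 25 alternatives checked — unique.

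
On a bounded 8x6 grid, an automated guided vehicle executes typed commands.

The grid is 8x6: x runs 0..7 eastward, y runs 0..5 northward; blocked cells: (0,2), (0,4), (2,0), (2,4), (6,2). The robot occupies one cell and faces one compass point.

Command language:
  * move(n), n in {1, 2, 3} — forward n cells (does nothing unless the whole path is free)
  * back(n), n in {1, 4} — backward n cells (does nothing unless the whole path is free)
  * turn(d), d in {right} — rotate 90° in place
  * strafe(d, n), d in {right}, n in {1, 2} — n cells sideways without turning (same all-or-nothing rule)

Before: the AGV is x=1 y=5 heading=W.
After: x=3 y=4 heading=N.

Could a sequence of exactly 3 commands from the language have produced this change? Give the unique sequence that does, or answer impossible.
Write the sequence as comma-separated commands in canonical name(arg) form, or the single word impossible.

key: cell and facing (now N) both changed — the 3 commands mix motion and turning
t0: x=1 y=5 heading=W
step 1 (turn(right)): x=1 y=5 heading=N
step 2 (strafe(right, 2)): x=3 y=5 heading=N
step 3 (back(1)): x=3 y=4 heading=N
no other 3-command option fits: unique.

turn(right), strafe(right, 2), back(1)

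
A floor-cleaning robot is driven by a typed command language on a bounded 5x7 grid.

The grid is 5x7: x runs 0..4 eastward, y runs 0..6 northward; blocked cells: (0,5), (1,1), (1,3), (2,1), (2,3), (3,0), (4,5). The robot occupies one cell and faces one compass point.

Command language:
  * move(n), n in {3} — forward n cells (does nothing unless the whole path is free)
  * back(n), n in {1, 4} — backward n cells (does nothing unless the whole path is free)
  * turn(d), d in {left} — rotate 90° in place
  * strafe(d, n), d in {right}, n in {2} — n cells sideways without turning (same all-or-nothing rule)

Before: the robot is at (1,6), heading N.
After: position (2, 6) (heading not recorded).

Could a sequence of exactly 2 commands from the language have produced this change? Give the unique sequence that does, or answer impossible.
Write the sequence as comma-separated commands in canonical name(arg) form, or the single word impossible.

key: running back(1) before turn(left) would end elsewhere — order is forced
begin: at (1,6), heading N
1. turn(left) → at (1,6), heading W
2. back(1) → at (2,6), heading W
no other 2-command option fits: unique.

turn(left), back(1)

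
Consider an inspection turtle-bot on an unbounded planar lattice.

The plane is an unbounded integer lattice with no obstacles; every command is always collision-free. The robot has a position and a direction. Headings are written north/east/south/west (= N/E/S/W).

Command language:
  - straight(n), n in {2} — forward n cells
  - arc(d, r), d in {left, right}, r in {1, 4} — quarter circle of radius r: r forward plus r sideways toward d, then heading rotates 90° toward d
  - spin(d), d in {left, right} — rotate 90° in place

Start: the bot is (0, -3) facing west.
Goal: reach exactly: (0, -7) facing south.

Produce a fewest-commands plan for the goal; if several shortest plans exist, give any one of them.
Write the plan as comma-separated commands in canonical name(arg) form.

spin(left), straight(2), straight(2)

initial: (0, -3) facing west
step 1 (spin(left)): (0, -3) facing south
step 2 (straight(2)): (0, -5) facing south
step 3 (straight(2)): (0, -7) facing south
minimal: 3 command(s), checked below 3.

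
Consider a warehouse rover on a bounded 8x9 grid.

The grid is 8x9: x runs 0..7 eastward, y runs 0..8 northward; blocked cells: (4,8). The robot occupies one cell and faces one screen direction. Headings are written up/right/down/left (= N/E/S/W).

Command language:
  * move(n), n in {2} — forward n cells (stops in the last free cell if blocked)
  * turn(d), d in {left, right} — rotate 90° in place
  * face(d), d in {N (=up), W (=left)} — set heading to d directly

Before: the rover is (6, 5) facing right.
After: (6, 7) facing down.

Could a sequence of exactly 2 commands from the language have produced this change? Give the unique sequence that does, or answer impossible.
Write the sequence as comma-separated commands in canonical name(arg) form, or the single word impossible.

all 25 sequences checked — none match.

impossible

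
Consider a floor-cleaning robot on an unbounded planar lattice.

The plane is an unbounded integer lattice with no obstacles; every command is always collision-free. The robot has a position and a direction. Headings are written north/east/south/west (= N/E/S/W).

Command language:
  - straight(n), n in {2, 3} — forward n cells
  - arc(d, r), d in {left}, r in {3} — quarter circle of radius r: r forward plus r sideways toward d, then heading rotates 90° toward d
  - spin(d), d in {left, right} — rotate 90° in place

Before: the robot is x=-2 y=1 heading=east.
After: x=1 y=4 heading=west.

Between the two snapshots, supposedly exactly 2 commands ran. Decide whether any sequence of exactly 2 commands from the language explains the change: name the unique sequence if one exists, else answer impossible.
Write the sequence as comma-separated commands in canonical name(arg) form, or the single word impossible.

key: running spin(left) before arc(left, 3) would end elsewhere — order is forced
initial: x=-2 y=1 heading=east
1. arc(left, 3) → x=1 y=4 heading=north
2. spin(left) → x=1 y=4 heading=west
uniquely the one of 25 2-step routes that fits.

arc(left, 3), spin(left)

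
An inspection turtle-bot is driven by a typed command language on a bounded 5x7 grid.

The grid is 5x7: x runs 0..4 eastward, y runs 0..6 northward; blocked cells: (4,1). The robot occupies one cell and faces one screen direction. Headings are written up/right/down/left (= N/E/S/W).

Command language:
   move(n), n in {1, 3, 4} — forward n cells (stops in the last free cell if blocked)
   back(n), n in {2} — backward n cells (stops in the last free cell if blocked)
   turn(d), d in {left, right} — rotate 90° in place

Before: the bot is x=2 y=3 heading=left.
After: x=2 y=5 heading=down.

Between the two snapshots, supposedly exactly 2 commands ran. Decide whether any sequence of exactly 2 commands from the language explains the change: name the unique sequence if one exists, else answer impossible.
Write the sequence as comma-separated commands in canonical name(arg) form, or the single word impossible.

key: running back(2) before turn(left) would end elsewhere — order is forced
initial: x=2 y=3 heading=left
1. turn(left) → x=2 y=3 heading=down
2. back(2) → x=2 y=5 heading=down
uniquely the one of 36 2-step routes that fits.

turn(left), back(2)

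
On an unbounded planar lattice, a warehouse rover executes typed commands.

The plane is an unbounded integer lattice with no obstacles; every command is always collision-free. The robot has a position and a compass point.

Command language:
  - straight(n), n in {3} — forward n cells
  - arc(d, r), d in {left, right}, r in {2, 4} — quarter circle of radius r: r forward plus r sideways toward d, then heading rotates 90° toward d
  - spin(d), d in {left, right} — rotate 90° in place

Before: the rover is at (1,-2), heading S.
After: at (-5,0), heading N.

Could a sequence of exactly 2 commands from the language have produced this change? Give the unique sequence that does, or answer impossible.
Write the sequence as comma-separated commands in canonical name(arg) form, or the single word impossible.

arc(right, 2), arc(right, 4)

key: position moved to (-5,0) AND the heading swung to N — translation plus rotation needed
t0: at (1,-2), heading S
step 1 (arc(right, 2)): at (-1,-4), heading W
step 2 (arc(right, 4)): at (-5,0), heading N
no rival 2-sequence matches.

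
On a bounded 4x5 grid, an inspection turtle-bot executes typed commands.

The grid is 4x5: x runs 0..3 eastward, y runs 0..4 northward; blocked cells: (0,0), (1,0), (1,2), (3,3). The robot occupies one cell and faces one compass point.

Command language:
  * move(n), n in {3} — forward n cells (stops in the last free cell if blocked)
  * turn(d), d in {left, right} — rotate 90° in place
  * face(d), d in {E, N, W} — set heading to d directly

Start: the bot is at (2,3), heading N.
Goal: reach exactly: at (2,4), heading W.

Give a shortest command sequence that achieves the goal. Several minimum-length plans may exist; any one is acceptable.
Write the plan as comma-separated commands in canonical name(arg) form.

move(3), turn(left)

from: at (2,3), heading N
step 1 (move(3)): at (2,4), heading N
step 2 (turn(left)): at (2,4), heading W
shorter routes all fall short; 2 is best.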